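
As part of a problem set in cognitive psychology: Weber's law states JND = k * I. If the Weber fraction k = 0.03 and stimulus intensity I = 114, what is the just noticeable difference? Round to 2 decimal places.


JND = k * I
JND = 0.03 * 114
= 3.42


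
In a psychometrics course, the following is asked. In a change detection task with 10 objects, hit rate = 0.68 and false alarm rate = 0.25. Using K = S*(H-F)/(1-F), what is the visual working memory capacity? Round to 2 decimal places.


K = S * (H - F) / (1 - F)
H - F = 0.43
1 - F = 0.75
K = 10 * 0.43 / 0.75
= 5.73


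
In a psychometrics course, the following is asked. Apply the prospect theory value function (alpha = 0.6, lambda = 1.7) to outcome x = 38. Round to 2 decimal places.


Since x = 38 >= 0, use v(x) = x^0.6
38^0.6 = 8.8689
v(38) = 8.87


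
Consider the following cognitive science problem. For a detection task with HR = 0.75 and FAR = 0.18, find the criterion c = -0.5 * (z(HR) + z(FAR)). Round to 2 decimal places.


c = -0.5 * (z(HR) + z(FAR))
z(0.75) = 0.6745
z(0.18) = -0.9154
c = -0.5 * (0.6745 + -0.9154)
= -0.5 * -0.2409
= 0.12


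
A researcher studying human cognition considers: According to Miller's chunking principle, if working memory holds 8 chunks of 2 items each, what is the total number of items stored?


Total items = chunks * items_per_chunk
= 8 * 2
= 16


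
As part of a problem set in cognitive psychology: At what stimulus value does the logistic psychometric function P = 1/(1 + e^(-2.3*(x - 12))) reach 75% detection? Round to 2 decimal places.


At P = 0.75: 0.75 = 1/(1 + e^(-k*(x-x0)))
Solving: e^(-k*(x-x0)) = 1/3
x = x0 + ln(3)/k
ln(3) = 1.0986
x = 12 + 1.0986/2.3
= 12 + 0.4777
= 12.48


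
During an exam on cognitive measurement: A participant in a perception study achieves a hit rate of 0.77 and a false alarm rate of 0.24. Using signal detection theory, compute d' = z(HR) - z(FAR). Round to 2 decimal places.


d' = z(HR) - z(FAR)
z(0.77) = 0.7388
z(0.24) = -0.7063
d' = 0.7388 - -0.7063
= 1.45


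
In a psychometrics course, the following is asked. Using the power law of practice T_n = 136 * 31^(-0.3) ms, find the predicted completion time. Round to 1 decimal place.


T_n = 136 * 31^(-0.3)
31^(-0.3) = 0.356937
T_n = 136 * 0.356937
= 48.5 ms


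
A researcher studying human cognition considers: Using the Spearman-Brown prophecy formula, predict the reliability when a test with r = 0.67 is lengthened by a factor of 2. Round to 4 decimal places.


r_new = n*r / (1 + (n-1)*r)
Numerator = 2 * 0.67 = 1.34
Denominator = 1 + 1 * 0.67 = 1.67
r_new = 1.34 / 1.67
= 0.8024


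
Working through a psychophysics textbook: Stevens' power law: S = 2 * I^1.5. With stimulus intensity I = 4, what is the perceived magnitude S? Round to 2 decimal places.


S = 2 * 4^1.5
4^1.5 = 8.0
S = 2 * 8.0
= 16.00


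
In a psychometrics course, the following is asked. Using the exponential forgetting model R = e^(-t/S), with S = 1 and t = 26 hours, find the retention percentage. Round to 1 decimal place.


R = e^(-t/S)
-t/S = -26/1 = -26.0
R = e^(-26.0) = 0.0
Percentage = 0.0 * 100
= 0.0


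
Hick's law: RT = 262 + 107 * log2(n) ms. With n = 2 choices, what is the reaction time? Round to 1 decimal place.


RT = 262 + 107 * log2(2)
log2(2) = 1.0
RT = 262 + 107 * 1.0
= 262 + 107.0
= 369.0 ms


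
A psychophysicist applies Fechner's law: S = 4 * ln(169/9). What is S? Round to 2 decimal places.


S = 4 * ln(169/9)
I/I0 = 18.777778
ln(18.777778) = 2.9327
S = 4 * 2.9327
= 11.73


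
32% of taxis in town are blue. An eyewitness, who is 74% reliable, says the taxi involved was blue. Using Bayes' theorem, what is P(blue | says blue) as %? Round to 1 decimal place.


P(blue | says blue) = P(says blue | blue)*P(blue) / [P(says blue | blue)*P(blue) + P(says blue | not blue)*P(not blue)]
Numerator = 0.74 * 0.32 = 0.2368
False identification = 0.26 * 0.68 = 0.1768
P = 0.2368 / (0.2368 + 0.1768)
= 0.2368 / 0.4136
As percentage = 57.3


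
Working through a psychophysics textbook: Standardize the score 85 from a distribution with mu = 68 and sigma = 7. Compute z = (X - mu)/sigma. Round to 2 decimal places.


z = (X - mu) / sigma
= (85 - 68) / 7
= 17 / 7
= 2.43


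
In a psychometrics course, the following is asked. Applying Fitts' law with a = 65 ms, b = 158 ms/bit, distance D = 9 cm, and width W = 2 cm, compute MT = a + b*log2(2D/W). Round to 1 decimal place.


MT = 65 + 158 * log2(2*9/2)
2D/W = 9.0
log2(9.0) = 3.1699
MT = 65 + 158 * 3.1699
= 565.8 ms


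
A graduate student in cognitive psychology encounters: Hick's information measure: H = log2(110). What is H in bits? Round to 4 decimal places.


H = log2(n)
H = log2(110)
= 6.7814


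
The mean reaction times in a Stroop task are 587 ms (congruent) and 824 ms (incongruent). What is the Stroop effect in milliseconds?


Stroop effect = RT(incongruent) - RT(congruent)
= 824 - 587
= 237 ms


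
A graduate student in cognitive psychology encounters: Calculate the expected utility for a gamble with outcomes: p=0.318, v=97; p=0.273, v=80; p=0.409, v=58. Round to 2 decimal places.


EU = sum(p_i * v_i)
0.318 * 97 = 30.846
0.273 * 80 = 21.84
0.409 * 58 = 23.722
EU = 30.846 + 21.84 + 23.722
= 76.41


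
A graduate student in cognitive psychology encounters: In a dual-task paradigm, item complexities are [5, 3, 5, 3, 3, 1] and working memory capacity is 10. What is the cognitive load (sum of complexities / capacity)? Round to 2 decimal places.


Total complexity = 5 + 3 + 5 + 3 + 3 + 1 = 20
Load = total / capacity = 20 / 10
= 2.00


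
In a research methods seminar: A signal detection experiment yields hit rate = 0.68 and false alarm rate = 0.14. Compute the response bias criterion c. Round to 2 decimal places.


c = -0.5 * (z(HR) + z(FAR))
z(0.68) = 0.4677
z(0.14) = -1.0803
c = -0.5 * (0.4677 + -1.0803)
= -0.5 * -0.6126
= 0.31


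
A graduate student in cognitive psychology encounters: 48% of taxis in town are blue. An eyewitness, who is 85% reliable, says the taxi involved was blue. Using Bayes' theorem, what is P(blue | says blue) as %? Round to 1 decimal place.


P(blue | says blue) = P(says blue | blue)*P(blue) / [P(says blue | blue)*P(blue) + P(says blue | not blue)*P(not blue)]
Numerator = 0.85 * 0.48 = 0.408
False identification = 0.15 * 0.52 = 0.078
P = 0.408 / (0.408 + 0.078)
= 0.408 / 0.486
As percentage = 84.0


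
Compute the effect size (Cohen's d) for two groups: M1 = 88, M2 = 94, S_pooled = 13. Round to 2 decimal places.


Cohen's d = (M1 - M2) / S_pooled
= (88 - 94) / 13
= -6 / 13
= -0.46


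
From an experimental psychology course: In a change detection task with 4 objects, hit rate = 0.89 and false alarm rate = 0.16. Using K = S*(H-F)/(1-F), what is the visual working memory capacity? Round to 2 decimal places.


K = S * (H - F) / (1 - F)
H - F = 0.73
1 - F = 0.84
K = 4 * 0.73 / 0.84
= 3.48


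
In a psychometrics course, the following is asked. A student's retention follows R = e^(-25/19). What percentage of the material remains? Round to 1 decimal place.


R = e^(-t/S)
-t/S = -25/19 = -1.315789
R = e^(-1.315789) = 0.268263
Percentage = 0.268263 * 100
= 26.8


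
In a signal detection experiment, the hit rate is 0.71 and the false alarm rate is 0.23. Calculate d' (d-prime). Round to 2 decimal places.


d' = z(HR) - z(FAR)
z(0.71) = 0.5534
z(0.23) = -0.7388
d' = 0.5534 - -0.7388
= 1.29


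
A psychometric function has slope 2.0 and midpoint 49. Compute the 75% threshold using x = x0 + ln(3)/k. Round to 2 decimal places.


At P = 0.75: 0.75 = 1/(1 + e^(-k*(x-x0)))
Solving: e^(-k*(x-x0)) = 1/3
x = x0 + ln(3)/k
ln(3) = 1.0986
x = 49 + 1.0986/2.0
= 49 + 0.5493
= 49.55


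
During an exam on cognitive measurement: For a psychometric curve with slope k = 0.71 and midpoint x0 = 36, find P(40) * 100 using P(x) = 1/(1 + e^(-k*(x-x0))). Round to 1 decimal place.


P(x) = 1/(1 + e^(-0.71*(40 - 36)))
Exponent = -0.71 * 4 = -2.84
e^(-2.84) = 0.058426
P = 1/(1 + 0.058426) = 0.944799
Percentage = 94.5


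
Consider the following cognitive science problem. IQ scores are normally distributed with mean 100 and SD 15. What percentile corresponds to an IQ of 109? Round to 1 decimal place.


z = (IQ - mean) / SD
z = (109 - 100) / 15 = 0.6
Percentile = Phi(0.6) * 100
Phi(0.6) = 0.725747
= 72.6


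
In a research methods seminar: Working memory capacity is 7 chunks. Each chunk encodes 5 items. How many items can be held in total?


Total items = chunks * items_per_chunk
= 7 * 5
= 35


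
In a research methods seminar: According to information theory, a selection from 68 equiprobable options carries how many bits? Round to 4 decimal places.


H = log2(n)
H = log2(68)
= 6.0875


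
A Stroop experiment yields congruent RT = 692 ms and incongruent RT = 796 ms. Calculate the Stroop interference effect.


Stroop effect = RT(incongruent) - RT(congruent)
= 796 - 692
= 104 ms


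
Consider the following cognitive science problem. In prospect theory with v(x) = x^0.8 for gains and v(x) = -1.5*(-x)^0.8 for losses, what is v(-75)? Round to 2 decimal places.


Since x = -75 < 0, use v(x) = -lambda*(-x)^alpha
(-x) = 75
75^0.8 = 31.6263
v(-75) = -1.5 * 31.6263
= -47.44


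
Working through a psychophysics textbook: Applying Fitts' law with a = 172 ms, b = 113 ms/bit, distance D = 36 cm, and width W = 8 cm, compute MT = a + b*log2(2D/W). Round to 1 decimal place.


MT = 172 + 113 * log2(2*36/8)
2D/W = 9.0
log2(9.0) = 3.1699
MT = 172 + 113 * 3.1699
= 530.2 ms


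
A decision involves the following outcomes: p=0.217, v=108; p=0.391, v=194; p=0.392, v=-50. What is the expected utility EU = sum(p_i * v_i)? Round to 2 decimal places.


EU = sum(p_i * v_i)
0.217 * 108 = 23.436
0.391 * 194 = 75.854
0.392 * -50 = -19.6
EU = 23.436 + 75.854 + -19.6
= 79.69


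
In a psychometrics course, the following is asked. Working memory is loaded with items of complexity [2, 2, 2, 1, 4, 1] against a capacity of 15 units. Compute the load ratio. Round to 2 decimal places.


Total complexity = 2 + 2 + 2 + 1 + 4 + 1 = 12
Load = total / capacity = 12 / 15
= 0.80


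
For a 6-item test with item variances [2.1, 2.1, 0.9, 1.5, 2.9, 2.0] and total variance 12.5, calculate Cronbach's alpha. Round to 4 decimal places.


alpha = (k/(k-1)) * (1 - sum(s_i^2)/s_total^2)
sum(item variances) = 11.5
k/(k-1) = 6/5 = 1.2
1 - 11.5/12.5 = 1 - 0.92 = 0.08
alpha = 1.2 * 0.08
= 0.0960


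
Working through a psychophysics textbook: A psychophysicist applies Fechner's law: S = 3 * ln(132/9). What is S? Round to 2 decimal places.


S = 3 * ln(132/9)
I/I0 = 14.666667
ln(14.666667) = 2.6856
S = 3 * 2.6856
= 8.06


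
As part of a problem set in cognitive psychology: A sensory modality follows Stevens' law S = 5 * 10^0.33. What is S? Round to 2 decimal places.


S = 5 * 10^0.33
10^0.33 = 2.138
S = 5 * 2.138
= 10.69


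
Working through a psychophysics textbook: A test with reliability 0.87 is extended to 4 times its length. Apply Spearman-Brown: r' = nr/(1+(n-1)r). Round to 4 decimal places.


r_new = n*r / (1 + (n-1)*r)
Numerator = 4 * 0.87 = 3.48
Denominator = 1 + 3 * 0.87 = 3.61
r_new = 3.48 / 3.61
= 0.9640


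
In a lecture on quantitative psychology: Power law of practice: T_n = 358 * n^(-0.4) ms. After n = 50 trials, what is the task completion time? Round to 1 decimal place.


T_n = 358 * 50^(-0.4)
50^(-0.4) = 0.209128
T_n = 358 * 0.209128
= 74.9 ms


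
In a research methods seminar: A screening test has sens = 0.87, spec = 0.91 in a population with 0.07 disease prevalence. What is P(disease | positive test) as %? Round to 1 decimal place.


PPV = (sens * prev) / (sens * prev + (1-spec) * (1-prev))
Numerator = 0.87 * 0.07 = 0.0609
P(positive and no disease) = (1 - spec) * (1 - prev) = (1 - 0.91) * (1 - 0.07) = 0.0837
Denominator = 0.0609 + 0.0837 = 0.1446
PPV = 0.0609 / 0.1446 = 0.421162
As percentage = 42.1


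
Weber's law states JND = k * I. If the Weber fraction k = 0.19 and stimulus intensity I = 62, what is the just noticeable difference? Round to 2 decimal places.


JND = k * I
JND = 0.19 * 62
= 11.78


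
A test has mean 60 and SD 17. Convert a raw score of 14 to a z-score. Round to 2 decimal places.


z = (X - mu) / sigma
= (14 - 60) / 17
= -46 / 17
= -2.71


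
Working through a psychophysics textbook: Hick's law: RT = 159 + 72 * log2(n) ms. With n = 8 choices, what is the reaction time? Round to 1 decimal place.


RT = 159 + 72 * log2(8)
log2(8) = 3.0
RT = 159 + 72 * 3.0
= 159 + 216.0
= 375.0 ms


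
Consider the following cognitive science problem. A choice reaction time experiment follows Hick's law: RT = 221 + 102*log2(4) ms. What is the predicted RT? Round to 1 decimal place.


RT = 221 + 102 * log2(4)
log2(4) = 2.0
RT = 221 + 102 * 2.0
= 221 + 204.0
= 425.0 ms


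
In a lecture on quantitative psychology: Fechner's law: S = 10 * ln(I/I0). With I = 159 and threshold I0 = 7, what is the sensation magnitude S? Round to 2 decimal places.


S = 10 * ln(159/7)
I/I0 = 22.714286
ln(22.714286) = 3.123
S = 10 * 3.123
= 31.23


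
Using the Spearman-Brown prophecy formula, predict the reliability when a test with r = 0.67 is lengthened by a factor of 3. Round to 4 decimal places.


r_new = n*r / (1 + (n-1)*r)
Numerator = 3 * 0.67 = 2.01
Denominator = 1 + 2 * 0.67 = 2.34
r_new = 2.01 / 2.34
= 0.8590


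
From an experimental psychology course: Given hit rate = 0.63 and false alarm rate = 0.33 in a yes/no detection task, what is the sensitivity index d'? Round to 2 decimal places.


d' = z(HR) - z(FAR)
z(0.63) = 0.3319
z(0.33) = -0.4399
d' = 0.3319 - -0.4399
= 0.77


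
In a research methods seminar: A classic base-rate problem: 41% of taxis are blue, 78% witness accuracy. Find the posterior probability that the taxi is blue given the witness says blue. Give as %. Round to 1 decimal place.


P(blue | says blue) = P(says blue | blue)*P(blue) / [P(says blue | blue)*P(blue) + P(says blue | not blue)*P(not blue)]
Numerator = 0.78 * 0.41 = 0.3198
False identification = 0.22 * 0.59 = 0.1298
P = 0.3198 / (0.3198 + 0.1298)
= 0.3198 / 0.4496
As percentage = 71.1


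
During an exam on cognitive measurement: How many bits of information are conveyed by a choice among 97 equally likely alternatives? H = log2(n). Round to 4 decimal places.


H = log2(n)
H = log2(97)
= 6.5999


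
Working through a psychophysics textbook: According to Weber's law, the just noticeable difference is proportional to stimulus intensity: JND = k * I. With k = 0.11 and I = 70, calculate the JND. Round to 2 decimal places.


JND = k * I
JND = 0.11 * 70
= 7.70


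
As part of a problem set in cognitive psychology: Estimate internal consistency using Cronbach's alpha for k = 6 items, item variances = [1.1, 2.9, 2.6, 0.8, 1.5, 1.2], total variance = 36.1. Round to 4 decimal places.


alpha = (k/(k-1)) * (1 - sum(s_i^2)/s_total^2)
sum(item variances) = 10.1
k/(k-1) = 6/5 = 1.2
1 - 10.1/36.1 = 1 - 0.279778 = 0.720222
alpha = 1.2 * 0.720222
= 0.8643


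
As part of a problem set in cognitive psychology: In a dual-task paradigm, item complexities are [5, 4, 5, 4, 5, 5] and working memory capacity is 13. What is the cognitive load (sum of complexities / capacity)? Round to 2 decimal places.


Total complexity = 5 + 4 + 5 + 4 + 5 + 5 = 28
Load = total / capacity = 28 / 13
= 2.15


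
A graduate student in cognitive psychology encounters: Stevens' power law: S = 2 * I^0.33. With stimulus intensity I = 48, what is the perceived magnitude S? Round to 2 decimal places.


S = 2 * 48^0.33
48^0.33 = 3.5876
S = 2 * 3.5876
= 7.18


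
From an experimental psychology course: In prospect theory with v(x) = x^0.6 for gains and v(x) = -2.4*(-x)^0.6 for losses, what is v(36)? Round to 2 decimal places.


Since x = 36 >= 0, use v(x) = x^0.6
36^0.6 = 8.5858
v(36) = 8.59


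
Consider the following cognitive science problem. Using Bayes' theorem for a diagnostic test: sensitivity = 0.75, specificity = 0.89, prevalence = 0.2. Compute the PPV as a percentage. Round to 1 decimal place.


PPV = (sens * prev) / (sens * prev + (1-spec) * (1-prev))
Numerator = 0.75 * 0.2 = 0.15
P(positive and no disease) = (1 - spec) * (1 - prev) = (1 - 0.89) * (1 - 0.2) = 0.088
Denominator = 0.15 + 0.088 = 0.238
PPV = 0.15 / 0.238 = 0.630252
As percentage = 63.0


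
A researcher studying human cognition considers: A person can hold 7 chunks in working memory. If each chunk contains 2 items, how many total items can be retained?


Total items = chunks * items_per_chunk
= 7 * 2
= 14


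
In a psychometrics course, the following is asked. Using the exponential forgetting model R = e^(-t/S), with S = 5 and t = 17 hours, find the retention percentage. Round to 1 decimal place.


R = e^(-t/S)
-t/S = -17/5 = -3.4
R = e^(-3.4) = 0.033373
Percentage = 0.033373 * 100
= 3.3


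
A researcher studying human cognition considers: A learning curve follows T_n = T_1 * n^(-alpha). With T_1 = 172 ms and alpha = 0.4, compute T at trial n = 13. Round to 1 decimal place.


T_n = 172 * 13^(-0.4)
13^(-0.4) = 0.358445
T_n = 172 * 0.358445
= 61.7 ms


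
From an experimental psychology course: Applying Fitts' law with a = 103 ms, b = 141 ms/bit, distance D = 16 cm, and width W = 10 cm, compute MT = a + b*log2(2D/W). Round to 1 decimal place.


MT = 103 + 141 * log2(2*16/10)
2D/W = 3.2
log2(3.2) = 1.6781
MT = 103 + 141 * 1.6781
= 339.6 ms


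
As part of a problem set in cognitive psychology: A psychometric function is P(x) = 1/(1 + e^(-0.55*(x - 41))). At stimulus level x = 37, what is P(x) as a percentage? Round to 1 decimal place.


P(x) = 1/(1 + e^(-0.55*(37 - 41)))
Exponent = -0.55 * -4 = 2.2
e^(2.2) = 9.025013
P = 1/(1 + 9.025013) = 0.09975
Percentage = 10.0


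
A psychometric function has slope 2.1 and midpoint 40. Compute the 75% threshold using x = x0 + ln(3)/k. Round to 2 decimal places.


At P = 0.75: 0.75 = 1/(1 + e^(-k*(x-x0)))
Solving: e^(-k*(x-x0)) = 1/3
x = x0 + ln(3)/k
ln(3) = 1.0986
x = 40 + 1.0986/2.1
= 40 + 0.5231
= 40.52


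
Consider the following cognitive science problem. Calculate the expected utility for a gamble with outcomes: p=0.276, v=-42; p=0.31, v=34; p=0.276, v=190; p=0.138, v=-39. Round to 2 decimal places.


EU = sum(p_i * v_i)
0.276 * -42 = -11.592
0.31 * 34 = 10.54
0.276 * 190 = 52.44
0.138 * -39 = -5.382
EU = -11.592 + 10.54 + 52.44 + -5.382
= 46.01


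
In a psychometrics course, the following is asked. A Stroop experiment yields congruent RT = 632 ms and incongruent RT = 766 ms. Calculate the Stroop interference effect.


Stroop effect = RT(incongruent) - RT(congruent)
= 766 - 632
= 134 ms


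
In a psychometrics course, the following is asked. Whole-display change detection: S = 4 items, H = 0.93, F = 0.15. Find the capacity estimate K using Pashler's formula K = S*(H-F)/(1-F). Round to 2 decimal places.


K = S * (H - F) / (1 - F)
H - F = 0.78
1 - F = 0.85
K = 4 * 0.78 / 0.85
= 3.67


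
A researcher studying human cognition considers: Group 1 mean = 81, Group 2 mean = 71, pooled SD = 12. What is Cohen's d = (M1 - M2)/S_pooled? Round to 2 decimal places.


Cohen's d = (M1 - M2) / S_pooled
= (81 - 71) / 12
= 10 / 12
= 0.83


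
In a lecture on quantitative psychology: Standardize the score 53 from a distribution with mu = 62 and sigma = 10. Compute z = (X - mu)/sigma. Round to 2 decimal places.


z = (X - mu) / sigma
= (53 - 62) / 10
= -9 / 10
= -0.90


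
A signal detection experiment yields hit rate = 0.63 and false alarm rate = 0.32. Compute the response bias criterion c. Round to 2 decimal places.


c = -0.5 * (z(HR) + z(FAR))
z(0.63) = 0.3319
z(0.32) = -0.4677
c = -0.5 * (0.3319 + -0.4677)
= -0.5 * -0.1358
= 0.07


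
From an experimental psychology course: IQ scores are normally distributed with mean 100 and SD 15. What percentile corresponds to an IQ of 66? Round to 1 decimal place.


z = (IQ - mean) / SD
z = (66 - 100) / 15 = -2.2667
Percentile = Phi(-2.2667) * 100
Phi(-2.2667) = 0.011704
= 1.2


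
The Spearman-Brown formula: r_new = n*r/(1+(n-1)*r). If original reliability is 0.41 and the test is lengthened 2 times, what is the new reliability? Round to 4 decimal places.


r_new = n*r / (1 + (n-1)*r)
Numerator = 2 * 0.41 = 0.82
Denominator = 1 + 1 * 0.41 = 1.41
r_new = 0.82 / 1.41
= 0.5816


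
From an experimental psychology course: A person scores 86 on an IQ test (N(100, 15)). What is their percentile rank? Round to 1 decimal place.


z = (IQ - mean) / SD
z = (86 - 100) / 15 = -0.9333
Percentile = Phi(-0.9333) * 100
Phi(-0.9333) = 0.175333
= 17.5


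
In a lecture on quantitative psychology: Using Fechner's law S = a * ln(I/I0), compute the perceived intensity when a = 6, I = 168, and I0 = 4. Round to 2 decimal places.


S = 6 * ln(168/4)
I/I0 = 42.0
ln(42.0) = 3.7377
S = 6 * 3.7377
= 22.43


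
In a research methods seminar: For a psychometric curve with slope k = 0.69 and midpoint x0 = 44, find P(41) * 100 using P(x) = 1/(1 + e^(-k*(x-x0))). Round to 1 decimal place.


P(x) = 1/(1 + e^(-0.69*(41 - 44)))
Exponent = -0.69 * -3 = 2.07
e^(2.07) = 7.924823
P = 1/(1 + 7.924823) = 0.112047
Percentage = 11.2


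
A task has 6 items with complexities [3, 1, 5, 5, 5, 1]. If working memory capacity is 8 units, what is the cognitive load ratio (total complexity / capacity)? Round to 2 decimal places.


Total complexity = 3 + 1 + 5 + 5 + 5 + 1 = 20
Load = total / capacity = 20 / 8
= 2.50


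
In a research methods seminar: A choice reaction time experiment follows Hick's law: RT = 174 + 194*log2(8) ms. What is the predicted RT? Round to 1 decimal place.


RT = 174 + 194 * log2(8)
log2(8) = 3.0
RT = 174 + 194 * 3.0
= 174 + 582.0
= 756.0 ms


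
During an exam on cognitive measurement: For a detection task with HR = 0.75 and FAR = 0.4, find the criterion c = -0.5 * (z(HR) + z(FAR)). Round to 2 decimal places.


c = -0.5 * (z(HR) + z(FAR))
z(0.75) = 0.6745
z(0.4) = -0.2533
c = -0.5 * (0.6745 + -0.2533)
= -0.5 * 0.4212
= -0.21


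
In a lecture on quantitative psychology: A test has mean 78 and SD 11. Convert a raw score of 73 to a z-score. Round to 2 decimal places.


z = (X - mu) / sigma
= (73 - 78) / 11
= -5 / 11
= -0.45


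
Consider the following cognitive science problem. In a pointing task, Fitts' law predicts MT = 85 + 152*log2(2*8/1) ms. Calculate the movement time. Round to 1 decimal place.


MT = 85 + 152 * log2(2*8/1)
2D/W = 16.0
log2(16.0) = 4.0
MT = 85 + 152 * 4.0
= 693.0 ms


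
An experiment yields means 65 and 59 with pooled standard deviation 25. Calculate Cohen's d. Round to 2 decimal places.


Cohen's d = (M1 - M2) / S_pooled
= (65 - 59) / 25
= 6 / 25
= 0.24


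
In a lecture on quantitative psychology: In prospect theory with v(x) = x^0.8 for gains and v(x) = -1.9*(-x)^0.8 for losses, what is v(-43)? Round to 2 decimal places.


Since x = -43 < 0, use v(x) = -lambda*(-x)^alpha
(-x) = 43
43^0.8 = 20.2663
v(-43) = -1.9 * 20.2663
= -38.51


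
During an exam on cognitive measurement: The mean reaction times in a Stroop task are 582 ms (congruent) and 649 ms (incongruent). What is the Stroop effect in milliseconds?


Stroop effect = RT(incongruent) - RT(congruent)
= 649 - 582
= 67 ms


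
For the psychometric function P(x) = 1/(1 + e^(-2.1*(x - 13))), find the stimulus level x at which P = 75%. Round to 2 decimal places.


At P = 0.75: 0.75 = 1/(1 + e^(-k*(x-x0)))
Solving: e^(-k*(x-x0)) = 1/3
x = x0 + ln(3)/k
ln(3) = 1.0986
x = 13 + 1.0986/2.1
= 13 + 0.5231
= 13.52


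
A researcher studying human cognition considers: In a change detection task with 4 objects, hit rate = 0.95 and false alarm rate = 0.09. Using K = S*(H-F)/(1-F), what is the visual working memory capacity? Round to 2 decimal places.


K = S * (H - F) / (1 - F)
H - F = 0.86
1 - F = 0.91
K = 4 * 0.86 / 0.91
= 3.78


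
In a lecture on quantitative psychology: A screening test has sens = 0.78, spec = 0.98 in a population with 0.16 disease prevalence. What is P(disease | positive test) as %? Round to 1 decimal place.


PPV = (sens * prev) / (sens * prev + (1-spec) * (1-prev))
Numerator = 0.78 * 0.16 = 0.1248
P(positive and no disease) = (1 - spec) * (1 - prev) = (1 - 0.98) * (1 - 0.16) = 0.0168
Denominator = 0.1248 + 0.0168 = 0.1416
PPV = 0.1248 / 0.1416 = 0.881356
As percentage = 88.1


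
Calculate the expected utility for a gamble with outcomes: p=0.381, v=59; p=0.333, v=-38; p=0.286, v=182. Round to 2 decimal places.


EU = sum(p_i * v_i)
0.381 * 59 = 22.479
0.333 * -38 = -12.654
0.286 * 182 = 52.052
EU = 22.479 + -12.654 + 52.052
= 61.88


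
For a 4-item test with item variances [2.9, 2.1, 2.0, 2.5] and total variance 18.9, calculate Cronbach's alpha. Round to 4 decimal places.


alpha = (k/(k-1)) * (1 - sum(s_i^2)/s_total^2)
sum(item variances) = 9.5
k/(k-1) = 4/3 = 1.333333
1 - 9.5/18.9 = 1 - 0.502646 = 0.497354
alpha = 1.333333 * 0.497354
= 0.6631


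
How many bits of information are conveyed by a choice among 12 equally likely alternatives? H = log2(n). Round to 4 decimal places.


H = log2(n)
H = log2(12)
= 3.5850


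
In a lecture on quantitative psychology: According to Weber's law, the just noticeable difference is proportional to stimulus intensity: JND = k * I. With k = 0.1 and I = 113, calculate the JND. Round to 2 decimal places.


JND = k * I
JND = 0.1 * 113
= 11.30


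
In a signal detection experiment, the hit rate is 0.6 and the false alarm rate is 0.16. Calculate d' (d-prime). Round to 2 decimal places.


d' = z(HR) - z(FAR)
z(0.6) = 0.2533
z(0.16) = -0.9945
d' = 0.2533 - -0.9945
= 1.25


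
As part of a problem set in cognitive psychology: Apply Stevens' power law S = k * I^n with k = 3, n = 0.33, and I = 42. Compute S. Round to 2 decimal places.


S = 3 * 42^0.33
42^0.33 = 3.433
S = 3 * 3.433
= 10.30


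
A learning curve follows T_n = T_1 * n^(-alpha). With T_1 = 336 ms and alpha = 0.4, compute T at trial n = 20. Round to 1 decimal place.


T_n = 336 * 20^(-0.4)
20^(-0.4) = 0.301709
T_n = 336 * 0.301709
= 101.4 ms


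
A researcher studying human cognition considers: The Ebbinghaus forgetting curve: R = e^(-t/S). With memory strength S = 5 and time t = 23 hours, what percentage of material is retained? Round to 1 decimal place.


R = e^(-t/S)
-t/S = -23/5 = -4.6
R = e^(-4.6) = 0.010052
Percentage = 0.010052 * 100
= 1.0


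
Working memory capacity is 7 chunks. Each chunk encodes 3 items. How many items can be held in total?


Total items = chunks * items_per_chunk
= 7 * 3
= 21


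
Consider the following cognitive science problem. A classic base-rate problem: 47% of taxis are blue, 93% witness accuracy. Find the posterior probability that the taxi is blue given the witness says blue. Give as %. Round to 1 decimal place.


P(blue | says blue) = P(says blue | blue)*P(blue) / [P(says blue | blue)*P(blue) + P(says blue | not blue)*P(not blue)]
Numerator = 0.93 * 0.47 = 0.4371
False identification = 0.07 * 0.53 = 0.0371
P = 0.4371 / (0.4371 + 0.0371)
= 0.4371 / 0.4742
As percentage = 92.2


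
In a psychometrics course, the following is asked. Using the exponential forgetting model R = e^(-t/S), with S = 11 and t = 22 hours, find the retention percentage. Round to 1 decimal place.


R = e^(-t/S)
-t/S = -22/11 = -2.0
R = e^(-2.0) = 0.135335
Percentage = 0.135335 * 100
= 13.5


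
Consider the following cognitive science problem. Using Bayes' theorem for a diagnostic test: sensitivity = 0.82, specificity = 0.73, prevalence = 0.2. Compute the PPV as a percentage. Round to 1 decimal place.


PPV = (sens * prev) / (sens * prev + (1-spec) * (1-prev))
Numerator = 0.82 * 0.2 = 0.164
P(positive and no disease) = (1 - spec) * (1 - prev) = (1 - 0.73) * (1 - 0.2) = 0.216
Denominator = 0.164 + 0.216 = 0.38
PPV = 0.164 / 0.38 = 0.431579
As percentage = 43.2


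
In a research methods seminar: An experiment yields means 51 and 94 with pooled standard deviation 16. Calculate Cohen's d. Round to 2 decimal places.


Cohen's d = (M1 - M2) / S_pooled
= (51 - 94) / 16
= -43 / 16
= -2.69


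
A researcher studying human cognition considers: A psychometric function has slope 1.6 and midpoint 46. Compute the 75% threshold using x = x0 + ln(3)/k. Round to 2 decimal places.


At P = 0.75: 0.75 = 1/(1 + e^(-k*(x-x0)))
Solving: e^(-k*(x-x0)) = 1/3
x = x0 + ln(3)/k
ln(3) = 1.0986
x = 46 + 1.0986/1.6
= 46 + 0.6866
= 46.69


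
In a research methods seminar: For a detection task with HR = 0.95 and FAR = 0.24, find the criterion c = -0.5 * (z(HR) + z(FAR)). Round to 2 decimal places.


c = -0.5 * (z(HR) + z(FAR))
z(0.95) = 1.6449
z(0.24) = -0.7063
c = -0.5 * (1.6449 + -0.7063)
= -0.5 * 0.9386
= -0.47


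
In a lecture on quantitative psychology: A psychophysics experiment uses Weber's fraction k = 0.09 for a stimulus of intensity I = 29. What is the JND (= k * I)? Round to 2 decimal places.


JND = k * I
JND = 0.09 * 29
= 2.61


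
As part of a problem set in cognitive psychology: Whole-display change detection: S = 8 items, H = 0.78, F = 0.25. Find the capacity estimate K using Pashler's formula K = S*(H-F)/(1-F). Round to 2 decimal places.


K = S * (H - F) / (1 - F)
H - F = 0.53
1 - F = 0.75
K = 8 * 0.53 / 0.75
= 5.65


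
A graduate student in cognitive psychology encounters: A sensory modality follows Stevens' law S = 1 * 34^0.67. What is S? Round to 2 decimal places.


S = 1 * 34^0.67
34^0.67 = 10.6192
S = 1 * 10.6192
= 10.62


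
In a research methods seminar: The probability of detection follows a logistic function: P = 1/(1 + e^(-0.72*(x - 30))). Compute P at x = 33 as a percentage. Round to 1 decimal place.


P(x) = 1/(1 + e^(-0.72*(33 - 30)))
Exponent = -0.72 * 3 = -2.16
e^(-2.16) = 0.115325
P = 1/(1 + 0.115325) = 0.8966
Percentage = 89.7


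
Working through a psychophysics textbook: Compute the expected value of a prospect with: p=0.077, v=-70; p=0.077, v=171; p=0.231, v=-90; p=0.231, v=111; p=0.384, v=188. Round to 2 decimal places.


EU = sum(p_i * v_i)
0.077 * -70 = -5.39
0.077 * 171 = 13.167
0.231 * -90 = -20.79
0.231 * 111 = 25.641
0.384 * 188 = 72.192
EU = -5.39 + 13.167 + -20.79 + 25.641 + 72.192
= 84.82


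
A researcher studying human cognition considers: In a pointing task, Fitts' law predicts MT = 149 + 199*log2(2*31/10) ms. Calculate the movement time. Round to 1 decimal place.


MT = 149 + 199 * log2(2*31/10)
2D/W = 6.2
log2(6.2) = 2.6323
MT = 149 + 199 * 2.6323
= 672.8 ms


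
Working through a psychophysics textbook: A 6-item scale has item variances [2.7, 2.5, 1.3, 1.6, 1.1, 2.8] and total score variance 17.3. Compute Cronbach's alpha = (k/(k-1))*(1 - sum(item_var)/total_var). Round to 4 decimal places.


alpha = (k/(k-1)) * (1 - sum(s_i^2)/s_total^2)
sum(item variances) = 12.0
k/(k-1) = 6/5 = 1.2
1 - 12.0/17.3 = 1 - 0.693642 = 0.306358
alpha = 1.2 * 0.306358
= 0.3676


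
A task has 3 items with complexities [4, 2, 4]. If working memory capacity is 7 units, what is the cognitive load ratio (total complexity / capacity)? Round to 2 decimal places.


Total complexity = 4 + 2 + 4 = 10
Load = total / capacity = 10 / 7
= 1.43


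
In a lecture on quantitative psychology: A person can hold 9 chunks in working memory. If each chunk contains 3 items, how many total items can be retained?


Total items = chunks * items_per_chunk
= 9 * 3
= 27


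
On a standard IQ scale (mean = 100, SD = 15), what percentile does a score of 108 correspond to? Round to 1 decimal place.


z = (IQ - mean) / SD
z = (108 - 100) / 15 = 0.5333
Percentile = Phi(0.5333) * 100
Phi(0.5333) = 0.703087
= 70.3


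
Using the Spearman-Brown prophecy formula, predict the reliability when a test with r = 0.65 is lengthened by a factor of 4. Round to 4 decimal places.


r_new = n*r / (1 + (n-1)*r)
Numerator = 4 * 0.65 = 2.6
Denominator = 1 + 3 * 0.65 = 2.95
r_new = 2.6 / 2.95
= 0.8814


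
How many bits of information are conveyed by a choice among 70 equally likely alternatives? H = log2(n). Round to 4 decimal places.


H = log2(n)
H = log2(70)
= 6.1293


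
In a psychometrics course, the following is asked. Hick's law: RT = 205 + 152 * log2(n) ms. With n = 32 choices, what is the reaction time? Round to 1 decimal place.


RT = 205 + 152 * log2(32)
log2(32) = 5.0
RT = 205 + 152 * 5.0
= 205 + 760.0
= 965.0 ms


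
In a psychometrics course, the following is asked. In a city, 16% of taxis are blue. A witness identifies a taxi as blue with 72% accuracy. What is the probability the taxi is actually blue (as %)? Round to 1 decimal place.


P(blue | says blue) = P(says blue | blue)*P(blue) / [P(says blue | blue)*P(blue) + P(says blue | not blue)*P(not blue)]
Numerator = 0.72 * 0.16 = 0.1152
False identification = 0.28 * 0.84 = 0.2352
P = 0.1152 / (0.1152 + 0.2352)
= 0.1152 / 0.3504
As percentage = 32.9


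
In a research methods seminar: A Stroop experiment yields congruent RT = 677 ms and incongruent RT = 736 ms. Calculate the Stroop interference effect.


Stroop effect = RT(incongruent) - RT(congruent)
= 736 - 677
= 59 ms


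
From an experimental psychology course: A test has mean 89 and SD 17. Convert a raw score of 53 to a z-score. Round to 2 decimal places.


z = (X - mu) / sigma
= (53 - 89) / 17
= -36 / 17
= -2.12


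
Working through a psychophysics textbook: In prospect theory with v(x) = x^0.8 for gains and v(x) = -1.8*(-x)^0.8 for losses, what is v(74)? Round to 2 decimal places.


Since x = 74 >= 0, use v(x) = x^0.8
74^0.8 = 31.2885
v(74) = 31.29


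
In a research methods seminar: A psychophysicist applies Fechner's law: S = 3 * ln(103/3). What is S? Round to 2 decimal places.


S = 3 * ln(103/3)
I/I0 = 34.333333
ln(34.333333) = 3.5361
S = 3 * 3.5361
= 10.61


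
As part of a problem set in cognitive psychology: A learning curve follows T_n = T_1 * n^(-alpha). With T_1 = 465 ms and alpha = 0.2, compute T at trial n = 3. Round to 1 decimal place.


T_n = 465 * 3^(-0.2)
3^(-0.2) = 0.802742
T_n = 465 * 0.802742
= 373.3 ms


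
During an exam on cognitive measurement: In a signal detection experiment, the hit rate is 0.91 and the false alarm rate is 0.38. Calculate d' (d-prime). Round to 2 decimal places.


d' = z(HR) - z(FAR)
z(0.91) = 1.3408
z(0.38) = -0.3055
d' = 1.3408 - -0.3055
= 1.65


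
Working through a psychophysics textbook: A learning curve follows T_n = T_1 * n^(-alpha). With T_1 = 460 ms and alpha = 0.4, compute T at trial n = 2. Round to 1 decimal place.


T_n = 460 * 2^(-0.4)
2^(-0.4) = 0.757858
T_n = 460 * 0.757858
= 348.6 ms


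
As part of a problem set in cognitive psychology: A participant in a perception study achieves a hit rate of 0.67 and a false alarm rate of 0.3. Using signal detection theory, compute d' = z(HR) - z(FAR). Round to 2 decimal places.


d' = z(HR) - z(FAR)
z(0.67) = 0.4399
z(0.3) = -0.5244
d' = 0.4399 - -0.5244
= 0.96


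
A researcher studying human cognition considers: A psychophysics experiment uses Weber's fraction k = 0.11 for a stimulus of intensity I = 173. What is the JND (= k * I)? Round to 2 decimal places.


JND = k * I
JND = 0.11 * 173
= 19.03


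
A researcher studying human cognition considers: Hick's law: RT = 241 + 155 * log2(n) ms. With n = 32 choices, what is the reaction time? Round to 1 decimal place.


RT = 241 + 155 * log2(32)
log2(32) = 5.0
RT = 241 + 155 * 5.0
= 241 + 775.0
= 1016.0 ms


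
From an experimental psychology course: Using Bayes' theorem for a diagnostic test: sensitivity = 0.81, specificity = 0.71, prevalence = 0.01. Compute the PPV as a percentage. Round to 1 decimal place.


PPV = (sens * prev) / (sens * prev + (1-spec) * (1-prev))
Numerator = 0.81 * 0.01 = 0.0081
P(positive and no disease) = (1 - spec) * (1 - prev) = (1 - 0.71) * (1 - 0.01) = 0.2871
Denominator = 0.0081 + 0.2871 = 0.2952
PPV = 0.0081 / 0.2952 = 0.027439
As percentage = 2.7


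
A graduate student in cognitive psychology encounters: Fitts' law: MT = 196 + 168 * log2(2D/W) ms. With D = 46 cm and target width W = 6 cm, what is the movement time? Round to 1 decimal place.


MT = 196 + 168 * log2(2*46/6)
2D/W = 15.333333
log2(15.333333) = 3.9386
MT = 196 + 168 * 3.9386
= 857.7 ms


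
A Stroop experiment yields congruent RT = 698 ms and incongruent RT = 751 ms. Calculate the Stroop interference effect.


Stroop effect = RT(incongruent) - RT(congruent)
= 751 - 698
= 53 ms


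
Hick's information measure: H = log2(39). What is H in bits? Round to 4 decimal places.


H = log2(n)
H = log2(39)
= 5.2854


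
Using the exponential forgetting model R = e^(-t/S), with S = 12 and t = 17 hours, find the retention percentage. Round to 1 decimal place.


R = e^(-t/S)
-t/S = -17/12 = -1.416667
R = e^(-1.416667) = 0.242521
Percentage = 0.242521 * 100
= 24.3


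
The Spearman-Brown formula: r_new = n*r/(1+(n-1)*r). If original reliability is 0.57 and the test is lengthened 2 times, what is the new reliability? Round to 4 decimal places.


r_new = n*r / (1 + (n-1)*r)
Numerator = 2 * 0.57 = 1.14
Denominator = 1 + 1 * 0.57 = 1.57
r_new = 1.14 / 1.57
= 0.7261


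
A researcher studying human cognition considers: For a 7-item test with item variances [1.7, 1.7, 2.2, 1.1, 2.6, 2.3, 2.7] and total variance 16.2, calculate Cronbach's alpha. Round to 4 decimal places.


alpha = (k/(k-1)) * (1 - sum(s_i^2)/s_total^2)
sum(item variances) = 14.3
k/(k-1) = 7/6 = 1.166667
1 - 14.3/16.2 = 1 - 0.882716 = 0.117284
alpha = 1.166667 * 0.117284
= 0.1368


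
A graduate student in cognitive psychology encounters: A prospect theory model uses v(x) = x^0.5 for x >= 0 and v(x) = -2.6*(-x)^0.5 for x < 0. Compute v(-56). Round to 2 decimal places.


Since x = -56 < 0, use v(x) = -lambda*(-x)^alpha
(-x) = 56
56^0.5 = 7.4833
v(-56) = -2.6 * 7.4833
= -19.46


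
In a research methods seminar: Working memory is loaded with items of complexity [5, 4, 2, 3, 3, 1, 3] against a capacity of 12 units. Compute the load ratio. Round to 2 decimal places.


Total complexity = 5 + 4 + 2 + 3 + 3 + 1 + 3 = 21
Load = total / capacity = 21 / 12
= 1.75


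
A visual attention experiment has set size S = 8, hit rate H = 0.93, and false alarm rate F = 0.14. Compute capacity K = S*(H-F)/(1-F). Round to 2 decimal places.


K = S * (H - F) / (1 - F)
H - F = 0.79
1 - F = 0.86
K = 8 * 0.79 / 0.86
= 7.35


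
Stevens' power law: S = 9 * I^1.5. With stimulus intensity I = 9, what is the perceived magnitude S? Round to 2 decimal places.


S = 9 * 9^1.5
9^1.5 = 27.0
S = 9 * 27.0
= 243.00


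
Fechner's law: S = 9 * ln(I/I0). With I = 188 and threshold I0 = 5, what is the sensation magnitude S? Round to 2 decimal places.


S = 9 * ln(188/5)
I/I0 = 37.6
ln(37.6) = 3.627
S = 9 * 3.627
= 32.64


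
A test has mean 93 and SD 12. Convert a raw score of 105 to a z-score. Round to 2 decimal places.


z = (X - mu) / sigma
= (105 - 93) / 12
= 12 / 12
= 1.00


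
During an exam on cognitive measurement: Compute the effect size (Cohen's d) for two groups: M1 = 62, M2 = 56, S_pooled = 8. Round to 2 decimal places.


Cohen's d = (M1 - M2) / S_pooled
= (62 - 56) / 8
= 6 / 8
= 0.75


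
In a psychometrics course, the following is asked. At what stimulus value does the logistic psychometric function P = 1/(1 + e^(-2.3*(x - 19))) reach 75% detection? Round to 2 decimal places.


At P = 0.75: 0.75 = 1/(1 + e^(-k*(x-x0)))
Solving: e^(-k*(x-x0)) = 1/3
x = x0 + ln(3)/k
ln(3) = 1.0986
x = 19 + 1.0986/2.3
= 19 + 0.4777
= 19.48


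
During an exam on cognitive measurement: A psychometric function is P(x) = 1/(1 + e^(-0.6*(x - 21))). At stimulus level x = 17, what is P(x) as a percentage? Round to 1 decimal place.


P(x) = 1/(1 + e^(-0.6*(17 - 21)))
Exponent = -0.6 * -4 = 2.4
e^(2.4) = 11.023176
P = 1/(1 + 11.023176) = 0.083173
Percentage = 8.3
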